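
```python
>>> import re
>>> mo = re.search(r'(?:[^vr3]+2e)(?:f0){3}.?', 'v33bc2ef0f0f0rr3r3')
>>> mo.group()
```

Pattern: one or more of any character except [vr3], then the literal '2e' (non-capturing group); then the literal 'f0' repeated 3 times, then optionally any character.
`re.search` scans for the first position where the pattern succeeds.
The match spans [3:14] → 'bc2ef0f0f0r'.

'bc2ef0f0f0r'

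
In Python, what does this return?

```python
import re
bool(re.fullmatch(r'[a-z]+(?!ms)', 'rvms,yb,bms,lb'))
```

A negative assertion filters positions out without eating any characters.
For `fullmatch`, every character of the input must be accounted for by the pattern.
Here there's no way to consume every character, so the call returns None, and `bool(None)` is False.

False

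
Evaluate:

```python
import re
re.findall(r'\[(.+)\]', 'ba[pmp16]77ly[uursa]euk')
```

Scanning left to right: at [2:20] match '[pmp16]77ly[uursa]', group 1 = 'pmp16]77ly[uursa'.
With a single group, `findall` returns only what that group captured — 1 item.

['pmp16]77ly[uursa']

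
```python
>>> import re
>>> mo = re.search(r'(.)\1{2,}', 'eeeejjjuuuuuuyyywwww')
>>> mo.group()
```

`\1` has to match the exact text group 1 already captured.
`search` walks the string left to right and returns the first match it finds.
The match spans [0:4] → 'eeee'.
Captured: group 1 = 'e'.

'eeee'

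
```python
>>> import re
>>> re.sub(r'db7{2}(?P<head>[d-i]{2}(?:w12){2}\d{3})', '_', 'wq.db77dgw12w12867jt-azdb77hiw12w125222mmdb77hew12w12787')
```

'wq._jt-az_2mm_'

This matches the literal 'db', then exactly 2 of the literal '7'; then exactly 2 of a character in [d-i], then the literal 'w12' repeated 2 times, then exactly 3 of a digit (captured as 'head').
Every occurrence is swapped for '_'.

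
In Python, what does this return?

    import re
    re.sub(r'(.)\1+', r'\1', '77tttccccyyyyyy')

'7tcy'

After group 1 captures some text, `\1` only succeeds where that same text appears again.
Matches: at [0:2] → '77'; at [2:5] → 'ttt'; at [5:9] → 'cccc'; at [9:15] → 'yyyyyy'.
Each match is replaced using the text its own group 1 captured.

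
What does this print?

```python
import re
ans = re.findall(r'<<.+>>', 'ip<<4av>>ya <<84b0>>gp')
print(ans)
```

['<<4av>>ya <<84b0>>']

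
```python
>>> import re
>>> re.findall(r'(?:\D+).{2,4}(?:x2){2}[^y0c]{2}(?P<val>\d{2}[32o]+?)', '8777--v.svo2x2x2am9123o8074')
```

['912']

The pattern matches one or more of a non-digit (non-capturing group); then 2 to 4 of any character, then the literal 'x2' repeated 2 times, then exactly 2 of any character except [y0c]; then exactly 2 of a digit, then one or more of one of [32o] (lazy) (captured as 'val').
Walking the string: at [4:21] match '--v.svo2x2x2am912', group 1 = '912'.
With a single group, `findall` returns only what that group captured — 1 item.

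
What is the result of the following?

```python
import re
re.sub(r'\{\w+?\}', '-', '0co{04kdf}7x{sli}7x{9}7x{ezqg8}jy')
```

'0co-7x-7x-7x-jy'

Matches: at [3:10] → '{04kdf}'; at [12:17] → '{sli}'; at [19:22] → '{9}'; at [24:31] → '{ezqg8}'.
`sub` substitutes '-' at each match site.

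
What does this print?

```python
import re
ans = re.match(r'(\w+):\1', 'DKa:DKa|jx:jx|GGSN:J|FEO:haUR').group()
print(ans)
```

DKa:DKa

After group 1 captures some text, `\1` only succeeds where that same text appears again.
`re.match` only tries the pattern at the start of the string.
The match spans [0:7] → 'DKa:DKa'.
Captured: group 1 = 'DKa'.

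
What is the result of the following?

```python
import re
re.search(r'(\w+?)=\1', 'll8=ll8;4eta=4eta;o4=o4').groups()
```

('ll8',)

A backreference is literal: `\1` must see the identical characters the first group matched.
`re.search` scans for the first position where the pattern succeeds.
The match spans [0:7] → 'll8=ll8'.
Captured: group 1 = 'll8'.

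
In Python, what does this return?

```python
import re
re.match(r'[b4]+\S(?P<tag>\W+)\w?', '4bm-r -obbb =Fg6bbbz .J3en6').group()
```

'4bm-r'

The pattern matches one or more of one of [b4], then a non-whitespace character; then one or more of a non-word character (captured as 'tag'); then optionally a word character.
`re.match` only tries the pattern at the start of the string.
The match spans [0:5] → '4bm-r'.
Captured: group 1 = '-'.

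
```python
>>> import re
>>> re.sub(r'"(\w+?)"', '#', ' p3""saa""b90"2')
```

Matches: at [4:9] → '"saa"'; at [9:14] → '"b90"'.
Every occurrence is swapped for '#'.

' p3"##2'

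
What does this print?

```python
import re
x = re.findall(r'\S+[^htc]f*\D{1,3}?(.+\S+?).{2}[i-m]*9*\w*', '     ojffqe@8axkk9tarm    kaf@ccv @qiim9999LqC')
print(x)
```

['  kaf@ccv @qiim9999L']

The pattern matches one or more of a non-whitespace character; then any character except [htc], then zero or more of a literal 'f', then 1 to 3 of a non-digit (lazy); then one or more of any character, then one or more of a non-whitespace character (lazy) (captured); then exactly 2 of any character, then zero or more of a character in [i-m]; then zero or more of a literal '9', then zero or more of a word character.
With the lazy modifier that quantifier settles for the fewest repetitions that let the rest of the pattern succeed (the atoms after it are unaffected and can still be greedy).
Matches: at [5:46] match 'ojffqe@8axkk9tarm    kaf@ccv @qiim9999LqC', group 1 = '  kaf@ccv @qiim9999L'.
One capturing group, so `findall` returns just the captured substring from the one match — 1 in all.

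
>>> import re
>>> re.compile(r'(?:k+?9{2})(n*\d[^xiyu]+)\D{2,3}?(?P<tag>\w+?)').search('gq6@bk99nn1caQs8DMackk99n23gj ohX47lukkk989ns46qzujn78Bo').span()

Pattern: one or more of a literal 'k' (lazy), then exactly 2 of a literal '9' (non-capturing group); then zero or more of a literal 'n', then a digit, then one or more of any character except [xiyu] (captured); then 2 to 3 of a non-digit (lazy); then one or more of a word character (lazy) (captured as 'tag').
`re.search` scans for the first position where the pattern succeeds.
The match spans [5:39] → 'k99nn1caQs8DMackk99n23gj ohX47lukk'.
Captured: group 1 = 'nn1caQs8DMackk99n23gj ohX47l', group 2 = 'k'.

(5, 39)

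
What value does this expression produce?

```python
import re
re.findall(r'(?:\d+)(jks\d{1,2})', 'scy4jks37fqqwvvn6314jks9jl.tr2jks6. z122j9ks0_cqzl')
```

With a single group, `findall` returns only what that group captured — 3 items.

['jks37', 'jks9', 'jks6']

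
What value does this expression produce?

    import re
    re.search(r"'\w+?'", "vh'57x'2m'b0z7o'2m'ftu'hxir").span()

The match spans [2:7] → "'57x'".

(2, 7)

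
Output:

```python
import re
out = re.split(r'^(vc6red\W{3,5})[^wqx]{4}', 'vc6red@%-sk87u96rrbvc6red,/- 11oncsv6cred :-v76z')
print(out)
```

The pattern matches anchored at the start of the string; then the literal 'vc6', then the literal 'red', then 3 to 5 of a non-word character (captured); then exactly 4 of any character except [wqx].
Matches to split on: at [0:13] → 'vc6red@%-sk87'.
`re.split` interleaves the captured-group text with the surrounding fragments.

['', 'vc6red@%-', 'u96rrbvc6red,/- 11oncsv6cred :-v76z']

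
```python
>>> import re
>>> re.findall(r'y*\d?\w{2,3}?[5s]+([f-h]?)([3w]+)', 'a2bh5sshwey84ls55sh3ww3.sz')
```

[('h', 'w'), ('h', '3ww3')]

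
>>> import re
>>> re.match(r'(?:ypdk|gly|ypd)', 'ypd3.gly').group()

`re.match` won't scan ahead — the pattern has to work from the very first character.
The match spans [0:3] → 'ypd'.

'ypd'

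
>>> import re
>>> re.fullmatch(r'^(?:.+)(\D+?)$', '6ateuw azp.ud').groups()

('d',)

This matches anchored at the start of the string; then one or more of any character (non-capturing group); then one or more of a non-digit (lazy) (captured); then anchored at the end.
`re.fullmatch` requires the pattern to consume the entire string.
The match spans [0:13] → '6ateuw azp.ud'.
Captured: group 1 = 'd'.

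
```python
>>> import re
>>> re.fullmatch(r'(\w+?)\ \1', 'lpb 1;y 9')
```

`\1` has to match the exact text group 1 already captured.
`re.fullmatch` requires the pattern to consume the entire string.
Here there's no way to consume every character, so the call returns None.

None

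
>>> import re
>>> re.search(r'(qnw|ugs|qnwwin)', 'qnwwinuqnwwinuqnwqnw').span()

Branches in `(...|...)` are attempted left-to-right; the first branch that allows the whole pattern to succeed is taken.
The match spans [0:3] → 'qnw'.

(0, 3)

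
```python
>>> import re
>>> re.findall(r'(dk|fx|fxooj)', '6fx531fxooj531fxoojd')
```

Alternation tries branches left to right and keeps the first one that lets the overall match succeed at that position.
Walking the string: at [1:3] match 'fx', group 1 = 'fx'; at [6:8] match 'fx', group 1 = 'fx'; at [14:16] match 'fx', group 1 = 'fx'.
With a single group, `findall` returns only what that group captured — 3 items.

['fx', 'fx', 'fx']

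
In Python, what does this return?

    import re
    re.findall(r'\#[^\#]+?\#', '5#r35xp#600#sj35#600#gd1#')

['#r35xp#', '#sj35#', '#gd1#']

Scanning left to right: at [1:8] → '#r35xp#'; at [11:17] → '#sj35#'; at [20:25] → '#gd1#'.
Since nothing is captured, `findall` lists the 3 matched substrings directly.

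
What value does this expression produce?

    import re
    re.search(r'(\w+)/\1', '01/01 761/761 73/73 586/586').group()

'01/01'

The backreference `\1` re-matches whatever the first group consumed, character for character.
`re.search` scans for the first position where the pattern succeeds.
The match spans [0:5] → '01/01'.
Captured: group 1 = '01'.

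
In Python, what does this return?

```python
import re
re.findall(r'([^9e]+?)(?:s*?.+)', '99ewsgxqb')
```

['w']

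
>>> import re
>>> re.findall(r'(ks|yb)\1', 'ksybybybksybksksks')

['yb', 'ks']

The backreference `\1` re-matches whatever the first group consumed, character for character.
Scanning left to right: at [2:6] match 'ybyb', group 1 = 'yb'; at [12:16] match 'ksks', group 1 = 'ks'.
One capturing group, so `findall` returns just the captured substring from each match — 2 in all.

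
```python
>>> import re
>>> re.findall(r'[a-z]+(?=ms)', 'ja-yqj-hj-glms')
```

Because the assertion is zero-width, the text it checks is not consumed and won't appear in the result.
Matches: at [10:12] → 'gl'.
No capturing groups, so `findall` returns the 1 full match string.

['gl']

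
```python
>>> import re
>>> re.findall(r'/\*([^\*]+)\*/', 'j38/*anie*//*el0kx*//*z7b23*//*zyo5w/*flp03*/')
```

['anie', 'el0kx', 'z7b23', 'flp03']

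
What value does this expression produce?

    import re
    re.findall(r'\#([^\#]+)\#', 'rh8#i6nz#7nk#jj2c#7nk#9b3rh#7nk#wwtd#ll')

Because there's exactly one group, `findall` drops the full match and keeps group 1 from each hit.

['i6nz', 'jj2c', '9b3rh', 'wwtd']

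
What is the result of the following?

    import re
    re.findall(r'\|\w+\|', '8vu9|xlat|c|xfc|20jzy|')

['|xlat|', '|xfc|']

Scanning left to right: at [4:10] → '|xlat|'; at [11:16] → '|xfc|'.
`findall` yields the raw match text (2 of them) because the pattern has no groups.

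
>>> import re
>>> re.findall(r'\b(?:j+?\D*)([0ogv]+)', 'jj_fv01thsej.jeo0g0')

The pattern matches a word boundary (`\b`, zero-width); then one or more of the literal 'j' (lazy), then zero or more of a non-digit (non-capturing group); then one or more of one of [0ogv] (captured).
`findall` collects group 1 from each match (2 total).

['0', '0g0']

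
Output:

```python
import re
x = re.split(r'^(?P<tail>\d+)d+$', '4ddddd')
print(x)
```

The pattern matches anchored at the start of the string; then one or more of a digit (captured as 'tail'); then one or more of a literal 'd'; then anchored at the end.
`re.split` interleaves the captured-group text with the surrounding fragments.

['', '4', '']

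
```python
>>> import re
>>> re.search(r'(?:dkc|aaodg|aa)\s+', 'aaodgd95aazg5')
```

Unlike `match`, `search` isn't anchored — it looks for the pattern anywhere in the string.
Here nothing in the string fits, so the call returns None.

None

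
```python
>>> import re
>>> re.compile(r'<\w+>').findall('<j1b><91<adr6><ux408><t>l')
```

Matches: at [0:5] → '<j1b>'; at [8:14] → '<adr6>'; at [14:21] → '<ux408>'; at [21:24] → '<t>'.
Since nothing is captured, `findall` lists the 4 matched substrings directly.

['<j1b>', '<adr6>', '<ux408>', '<t>']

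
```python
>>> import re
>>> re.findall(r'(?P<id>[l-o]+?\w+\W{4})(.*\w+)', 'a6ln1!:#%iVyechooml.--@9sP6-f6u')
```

[('ln1!:#%', 'iVyechooml.--@9sP6-f6u')]

The pattern matches one or more of a character in [l-o] (lazy), then one or more of a word character, then exactly 4 of a non-word character (captured as 'id'); then zero or more of any character, then one or more of a word character (captured).
Multiple groups make `findall` return tuples — one 2-tuple for the one match.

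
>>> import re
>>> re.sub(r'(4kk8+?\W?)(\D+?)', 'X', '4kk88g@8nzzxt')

'X@8nzzxt'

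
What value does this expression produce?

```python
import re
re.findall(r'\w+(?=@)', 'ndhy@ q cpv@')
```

['ndhy', 'cpv']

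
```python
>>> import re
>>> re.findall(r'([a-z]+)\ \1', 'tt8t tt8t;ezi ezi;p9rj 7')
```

`\1` has to match the exact text group 1 already captured.
Scanning left to right: at [3:6] match 't t', group 1 = 't'; at [10:17] match 'ezi ezi', group 1 = 'ezi'.
Because there's exactly one group, `findall` drops the full match and keeps group 1 from each hit.

['t', 'ezi']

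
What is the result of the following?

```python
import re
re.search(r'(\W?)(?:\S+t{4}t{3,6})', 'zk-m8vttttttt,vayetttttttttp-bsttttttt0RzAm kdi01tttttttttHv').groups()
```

('',)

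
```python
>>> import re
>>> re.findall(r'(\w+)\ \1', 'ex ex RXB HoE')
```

A backreference is literal: `\1` must see the identical characters the first group matched.
One capturing group, so `findall` returns just the captured substring from the one match — 1 in all.

['ex']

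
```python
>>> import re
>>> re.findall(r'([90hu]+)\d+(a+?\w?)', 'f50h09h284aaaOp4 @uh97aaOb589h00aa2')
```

Pattern: one or more of one of [90hu] (captured); then one or more of a digit; then one or more of the literal 'a' (lazy), then optionally a word character (captured).
With the lazy modifier that quantifier settles for the fewest repetitions that let the rest of the pattern succeed (the atoms after it are unaffected and can still be greedy).
Scanning left to right: at [2:12] match '0h09h284aa', groups = ('0h09h', 'aa'); at [18:24] match 'uh97aa', groups = ('uh9', 'aa'); at [28:34] match '9h00aa', groups = ('9h0', 'aa').
`findall` packs the 2 group values into a tuple for every match.

[('0h09h', 'aa'), ('uh9', 'aa'), ('9h0', 'aa')]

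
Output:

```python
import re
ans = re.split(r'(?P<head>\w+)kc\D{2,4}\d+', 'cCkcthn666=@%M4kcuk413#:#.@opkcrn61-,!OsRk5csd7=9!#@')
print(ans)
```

Pattern: one or more of a word character (captured as 'head'); then the literal 'kc', then 2 to 4 of a non-digit, then one or more of a digit.
Matches to split on: at [0:10] → 'cCkcthn666'; at [13:22] → 'M4kcuk413'; at [27:35] → 'opkcrn61'.
The group in the pattern means `split` returns the separators' captures alongside the pieces.

['', 'cC', '=@%', 'M4', '#:#.@', 'op', '-,!OsRk5csd7=9!#@']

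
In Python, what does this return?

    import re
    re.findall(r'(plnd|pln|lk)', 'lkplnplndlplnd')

Alternation tries branches left to right and keeps the first one that lets the overall match succeed at that position.
With a single group, `findall` returns only what that group captured — 4 items.

['lk', 'pln', 'plnd', 'plnd']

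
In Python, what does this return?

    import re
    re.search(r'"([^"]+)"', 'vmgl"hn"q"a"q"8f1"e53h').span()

The match spans [4:8] → '"hn"'.

(4, 8)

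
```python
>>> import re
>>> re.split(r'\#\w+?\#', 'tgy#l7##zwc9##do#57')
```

['tgy', '', '', '57']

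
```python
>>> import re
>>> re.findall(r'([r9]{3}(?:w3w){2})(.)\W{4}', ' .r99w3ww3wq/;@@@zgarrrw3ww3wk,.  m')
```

[('r99w3ww3w', 'q'), ('rrrw3ww3w', 'k')]

The pattern matches exactly 3 of one of [r9], then the literal 'w3w' repeated 2 times (captured); then any character (captured); then exactly 4 of a non-word character.
Matches: at [2:16] match 'r99w3ww3wq/;@@', groups = ('r99w3ww3w', 'q'); at [20:34] match 'rrrw3ww3wk,.  ', groups = ('rrrw3ww3w', 'k').
Multiple groups make `findall` return tuples — one 2-tuple for each match.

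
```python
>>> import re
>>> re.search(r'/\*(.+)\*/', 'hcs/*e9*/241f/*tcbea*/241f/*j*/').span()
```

(3, 31)

The match spans [3:31] → '/*e9*/241f/*tcbea*/241f/*j*/'.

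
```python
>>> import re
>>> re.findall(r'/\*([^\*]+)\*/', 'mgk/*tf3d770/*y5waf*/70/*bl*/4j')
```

With a single group, `findall` returns only what that group captured — 2 items.

['y5waf', 'bl']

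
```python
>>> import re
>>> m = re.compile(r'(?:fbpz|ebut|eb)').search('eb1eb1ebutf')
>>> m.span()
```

(0, 2)

`re.search` scans for the first position where the pattern succeeds.
The match spans [0:2] → 'eb'.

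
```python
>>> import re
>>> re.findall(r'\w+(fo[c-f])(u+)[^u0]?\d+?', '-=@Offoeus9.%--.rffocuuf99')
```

`findall` packs the 2 group values into a tuple for every match.

[('foe', 'u'), ('foc', 'uu')]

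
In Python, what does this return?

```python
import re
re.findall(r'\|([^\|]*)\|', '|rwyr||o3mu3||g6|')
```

Because there's exactly one group, `findall` drops the full match and keeps group 1 from each hit.

['rwyr', 'o3mu3', 'g6']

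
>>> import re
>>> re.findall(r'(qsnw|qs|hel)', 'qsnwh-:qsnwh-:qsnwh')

['qsnw', 'qsnw', 'qsnw']

`|` is ordered: at each position the engine commits to the first alternative that works.
Scanning left to right: at [0:4] match 'qsnw', group 1 = 'qsnw'; at [7:11] match 'qsnw', group 1 = 'qsnw'; at [14:18] match 'qsnw', group 1 = 'qsnw'.
With a single group, `findall` returns only what that group captured — 3 items.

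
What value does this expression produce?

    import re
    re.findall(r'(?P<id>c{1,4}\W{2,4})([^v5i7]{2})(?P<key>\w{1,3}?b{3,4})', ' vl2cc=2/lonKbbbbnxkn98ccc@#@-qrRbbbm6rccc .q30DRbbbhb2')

Pattern: 1 to 4 of a literal 'c', then 2 to 4 of a non-word character (captured as 'id'); then exactly 2 of any character except [v5i7] (captured); then 1 to 3 of a word character (lazy), then 3 to 4 of a literal 'b' (captured as 'key').
Scanning left to right: at [23:36] match 'ccc@#@-qrRbbb', groups = ('ccc@#@-', 'qr', 'Rbbb'); at [39:52] match 'ccc .q30DRbbb', groups = ('ccc .', 'q3', '0DRbbb').
With 3 capturing groups, `findall` returns a 3-tuple per match.

[('ccc@#@-', 'qr', 'Rbbb'), ('ccc .', 'q3', '0DRbbb')]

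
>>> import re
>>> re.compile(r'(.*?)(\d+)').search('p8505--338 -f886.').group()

Pattern: zero or more of any character (lazy) (captured); then one or more of a digit (captured).
Lazy quantifiers expand one character at a time until the remainder of the pattern can match.
Unlike `match`, `search` isn't anchored — it looks for the pattern anywhere in the string.
The match spans [0:5] → 'p8505'.
Captured: group 1 = 'p', group 2 = '8505'.

'p8505'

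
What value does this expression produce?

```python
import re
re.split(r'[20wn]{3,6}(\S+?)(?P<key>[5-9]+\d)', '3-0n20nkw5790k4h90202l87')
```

['3-', 'kw', '5790', 'k4h9', 'l', '87', '']

Pattern: 3 to 6 of one of [20wn]; then one or more of a non-whitespace character (lazy) (captured); then one or more of a character in [5-9], then a digit (captured as 'key').
With a capturing group present, the delimiter's captured portion is kept in the result list.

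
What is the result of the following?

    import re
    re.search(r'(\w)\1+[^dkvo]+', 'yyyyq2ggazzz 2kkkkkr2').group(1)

A backreference is literal: `\1` must see the identical characters the first group matched.
Unlike `match`, `search` isn't anchored — it looks for the pattern anywhere in the string.
The match spans [0:14] → 'yyyyq2ggazzz 2'.
Captured: group 1 = 'y'.

'y'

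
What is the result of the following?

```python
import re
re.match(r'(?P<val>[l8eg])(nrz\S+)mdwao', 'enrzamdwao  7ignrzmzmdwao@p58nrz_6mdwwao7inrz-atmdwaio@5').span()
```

Pattern: one of [l8eg] (captured as 'val'); then the literal 'nrz', then one or more of a non-whitespace character (captured); then the literal 'md', then the literal 'wao'.
`re.match` won't scan ahead — the pattern has to work from the very first character.
The match spans [0:10] → 'enrzamdwao'.
Captured: group 1 = 'e', group 2 = 'nrza'.

(0, 10)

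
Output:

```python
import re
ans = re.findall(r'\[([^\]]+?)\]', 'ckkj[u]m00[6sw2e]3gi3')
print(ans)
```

Walking the string: at [4:7] match '[u]', group 1 = 'u'; at [10:17] match '[6sw2e]', group 1 = '6sw2e'.
With a single group, `findall` returns only what that group captured — 2 items.

['u', '6sw2e']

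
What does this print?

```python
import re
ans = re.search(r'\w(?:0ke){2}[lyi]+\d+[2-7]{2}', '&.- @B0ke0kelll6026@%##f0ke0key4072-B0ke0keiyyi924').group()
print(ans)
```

B0ke0kelll6026

The match spans [5:19] → 'B0ke0kelll6026'.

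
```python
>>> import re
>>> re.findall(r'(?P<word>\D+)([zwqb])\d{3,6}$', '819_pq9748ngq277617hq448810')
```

The pattern matches one or more of a non-digit (captured as 'word'); then one of [zwqb] (captured); then 3 to 6 of a digit; then anchored at the end.
Walking the string: at [19:27] match 'hq448810', groups = ('h', 'q').
Multiple groups make `findall` return tuples — one 2-tuple for the one match.

[('h', 'q')]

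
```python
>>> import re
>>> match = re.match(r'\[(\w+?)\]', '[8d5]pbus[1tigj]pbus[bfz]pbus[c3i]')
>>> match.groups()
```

('8d5',)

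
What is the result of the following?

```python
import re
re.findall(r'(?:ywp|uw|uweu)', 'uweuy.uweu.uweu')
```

['uw', 'uw', 'uw']

`|` is ordered: at each position the engine commits to the first alternative that works.
No capturing groups, so `findall` returns the 3 full match strings.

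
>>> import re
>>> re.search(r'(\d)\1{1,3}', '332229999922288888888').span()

`\1` is not a pattern — it's the concrete string captured by group 1, re-applied verbatim.
`search` walks the string left to right and returns the first match it finds.
The match spans [0:2] → '33'.
Captured: group 1 = '3'.

(0, 2)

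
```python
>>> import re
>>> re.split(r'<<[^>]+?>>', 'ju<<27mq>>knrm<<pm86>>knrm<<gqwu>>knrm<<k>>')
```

['ju', 'knrm', 'knrm', 'knrm', '']

Splitting on the pattern gives 5 pieces.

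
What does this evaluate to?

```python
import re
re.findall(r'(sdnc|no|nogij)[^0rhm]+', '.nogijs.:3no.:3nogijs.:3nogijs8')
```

Alternation isn't longest-match — the leftmost alternative that fits at this position is chosen.
With a single group, `findall` returns only what that group captured — 1 item.

['no']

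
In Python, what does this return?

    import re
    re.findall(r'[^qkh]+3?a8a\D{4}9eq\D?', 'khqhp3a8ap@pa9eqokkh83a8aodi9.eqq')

Pattern: one or more of any character except [qkh]; then optionally the literal '3', then the literal 'a8a', then exactly 4 of a non-digit; then the literal '9eq', then optionally a non-digit.
Matches: at [4:17] → 'p3a8ap@pa9eqo'.
With no groups in the pattern, `findall` gives back each whole match — 1 here.

['p3a8ap@pa9eqo']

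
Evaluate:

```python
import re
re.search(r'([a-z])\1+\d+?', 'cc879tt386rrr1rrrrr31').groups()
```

('c',)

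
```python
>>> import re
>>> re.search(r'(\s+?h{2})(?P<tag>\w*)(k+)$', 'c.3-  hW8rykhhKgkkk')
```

Here the pattern never matches, so the call returns None.

None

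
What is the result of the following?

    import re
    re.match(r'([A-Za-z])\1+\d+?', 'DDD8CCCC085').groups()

After group 1 captures some text, `\1` only succeeds where that same text appears again.
`re.match` only tries the pattern at the start of the string.
The match spans [0:4] → 'DDD8'.
Captured: group 1 = 'D'.

('D',)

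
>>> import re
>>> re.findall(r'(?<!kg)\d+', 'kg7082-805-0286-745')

['082', '805', '0286', '745']

The negative lookahead/lookbehind blocks any match where the forbidden context is present.
Matches: at [3:6] → '082'; at [7:10] → '805'; at [11:15] → '0286'; at [16:19] → '745'.
With no groups in the pattern, `findall` gives back each whole match — 4 here.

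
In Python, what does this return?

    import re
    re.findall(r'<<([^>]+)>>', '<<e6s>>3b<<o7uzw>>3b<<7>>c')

['e6s', 'o7uzw', '7']

Matches: at [0:7] match '<<e6s>>', group 1 = 'e6s'; at [9:18] match '<<o7uzw>>', group 1 = 'o7uzw'; at [20:25] match '<<7>>', group 1 = '7'.
`findall` collects group 1 from each match (3 total).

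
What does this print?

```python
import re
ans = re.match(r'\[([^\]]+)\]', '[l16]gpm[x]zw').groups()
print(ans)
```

('l16',)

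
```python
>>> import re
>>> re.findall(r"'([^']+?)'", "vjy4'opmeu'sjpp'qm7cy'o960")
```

['opmeu', 'qm7cy']

With a single group, `findall` returns only what that group captured — 2 items.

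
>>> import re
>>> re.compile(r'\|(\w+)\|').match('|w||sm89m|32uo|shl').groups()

`match` is anchored at position 0; if the pattern doesn't fit there, it returns None.
The match spans [0:3] → '|w|'.
Captured: group 1 = 'w'.

('w',)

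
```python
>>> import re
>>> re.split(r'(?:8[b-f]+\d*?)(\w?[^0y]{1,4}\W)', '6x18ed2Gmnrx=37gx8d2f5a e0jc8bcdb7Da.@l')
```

Because the quantifier is non-greedy, it stops expanding at the earliest point where the rest of the pattern can succeed.
Because the pattern has a capturing group, `split` also inserts each captured text between the pieces.

['6x1', 'Gmnrx=', '37gx', '2f5a ', 'e0jc', '7Da.@', 'l']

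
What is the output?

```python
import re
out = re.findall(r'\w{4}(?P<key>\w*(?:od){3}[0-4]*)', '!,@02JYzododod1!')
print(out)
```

['zododod1']

The pattern matches exactly 4 of a word character; then zero or more of a word character, then the literal 'od' repeated 3 times, then zero or more of a character in [0-4] (captured as 'key').
Scanning left to right: at [3:15] match '02JYzododod1', group 1 = 'zododod1'.
`findall` collects group 1 from the one match (1 total).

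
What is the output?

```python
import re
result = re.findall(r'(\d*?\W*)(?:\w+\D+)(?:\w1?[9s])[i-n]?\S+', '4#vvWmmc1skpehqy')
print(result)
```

Because the quantifier is non-greedy, it stops expanding at the earliest point where the rest of the pattern can succeed.
Because there's exactly one group, `findall` drops the full match and keeps group 1 from the one hit.

['']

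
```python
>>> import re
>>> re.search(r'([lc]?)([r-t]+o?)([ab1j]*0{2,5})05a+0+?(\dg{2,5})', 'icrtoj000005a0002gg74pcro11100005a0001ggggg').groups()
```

('c', 'rto', 'j0000', '2gg')

Pattern: optionally one of [lc] (captured); then one or more of a character in [r-t], then optionally a literal 'o' (captured); then zero or more of one of [ab1j], then 2 to 5 of the literal '0' (captured); then the literal '05', then one or more of the literal 'a', then one or more of the literal '0' (lazy); then a digit, then 2 to 5 of a literal 'g' (captured).
Unlike `match`, `search` isn't anchored — it looks for the pattern anywhere in the string.
The match spans [1:19] → 'crtoj000005a0002gg'.
Captured: group 1 = 'c', group 2 = 'rto', group 3 = 'j0000', group 4 = '2gg'.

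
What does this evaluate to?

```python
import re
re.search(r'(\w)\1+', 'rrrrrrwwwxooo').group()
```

'rrrrrr'

The backreference `\1` re-matches whatever the first group consumed, character for character.
`re.search` tries every starting position until one works.
The match spans [0:6] → 'rrrrrr'.
Captured: group 1 = 'r'.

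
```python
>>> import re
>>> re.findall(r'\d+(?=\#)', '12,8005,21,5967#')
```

['5967']

The lookaround is zero-width — it requires the adjacent text to match without consuming it, so the asserted text isn't part of the match.
Matches: at [11:15] → '5967'.
`findall` yields the raw match text (1 of them) because the pattern has no groups.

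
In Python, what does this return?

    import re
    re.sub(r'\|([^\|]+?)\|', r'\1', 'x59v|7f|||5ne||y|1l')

The replacement refers to a captured group, so each match is rewritten using its own captured text.

'x59v7f|5ney1l'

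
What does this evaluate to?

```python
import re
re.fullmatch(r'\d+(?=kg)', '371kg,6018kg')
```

Lookahead/lookbehind check context without consuming it, so the matched span excludes the asserted characters.
`re.fullmatch` is like wrapping the pattern in `^…$` (in single-line mode).
Here there's no way to consume every character, so the call returns None.

None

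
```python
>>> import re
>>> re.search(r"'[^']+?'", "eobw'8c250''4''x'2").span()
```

The match spans [4:11] → "'8c250'".

(4, 11)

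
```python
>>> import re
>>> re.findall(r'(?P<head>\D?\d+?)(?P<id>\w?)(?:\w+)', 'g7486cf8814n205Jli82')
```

[('g7', '4')]

Pattern: optionally a non-digit, then one or more of a digit (lazy) (captured as 'head'); then optionally a word character (captured as 'id'); then one or more of a word character (non-capturing group).
Walking the string: at [0:20] match 'g7486cf8814n205Jli82', groups = ('g7', '4').
2 groups means the one result is a tuple of 2 captured strings — 1 here.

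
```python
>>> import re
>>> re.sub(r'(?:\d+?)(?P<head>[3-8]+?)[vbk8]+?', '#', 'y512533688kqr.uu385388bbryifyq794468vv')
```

'y#8kqr.uu#8bbryifyq#vv'

A `+?`/`*?`/`{m,n}?` starts at its minimum and grows only as far as needed for what follows to match.
Every occurrence is swapped for '#'.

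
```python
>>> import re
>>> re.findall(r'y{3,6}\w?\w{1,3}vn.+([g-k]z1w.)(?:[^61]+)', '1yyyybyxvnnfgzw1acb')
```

`findall` collects group 1 from each match (0 total).
Nothing in the string satisfies the pattern, so the list is empty.

[]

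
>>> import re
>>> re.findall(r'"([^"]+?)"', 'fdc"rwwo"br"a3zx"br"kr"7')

['rwwo', 'a3zx', 'kr']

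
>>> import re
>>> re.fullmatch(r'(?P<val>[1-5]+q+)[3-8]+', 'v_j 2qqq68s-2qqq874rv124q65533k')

None

For `fullmatch`, every character of the input must be accounted for by the pattern.
Here the string isn't matched end-to-end, so the call returns None.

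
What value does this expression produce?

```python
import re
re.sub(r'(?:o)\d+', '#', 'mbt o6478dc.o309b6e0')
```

The pattern matches a literal 'o' (non-capturing group); then one or more of a digit.
Every occurrence is swapped for '#'.

'mbt #dc.#b6e0'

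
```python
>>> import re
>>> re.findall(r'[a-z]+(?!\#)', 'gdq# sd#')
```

The negative lookahead/lookbehind blocks any match where the forbidden context is present.
Walking the string: at [0:2] → 'gd'; at [5:6] → 's'.
No capturing groups, so `findall` returns the 2 full match strings.

['gd', 's']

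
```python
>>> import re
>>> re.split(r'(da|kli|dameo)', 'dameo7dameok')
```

['', 'da', 'meo7', 'da', 'meok']

Alternation isn't longest-match — the leftmost alternative that fits at this position is chosen.
Matches to split on: at [0:2] → 'da'; at [6:8] → 'da'.
The group in the pattern means `split` returns the separators' captures alongside the pieces.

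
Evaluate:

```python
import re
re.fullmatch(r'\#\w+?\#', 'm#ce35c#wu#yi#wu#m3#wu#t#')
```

`re.fullmatch` is like wrapping the pattern in `^…$` (in single-line mode).
Here the pattern can't cover the whole string, so the call returns None.

None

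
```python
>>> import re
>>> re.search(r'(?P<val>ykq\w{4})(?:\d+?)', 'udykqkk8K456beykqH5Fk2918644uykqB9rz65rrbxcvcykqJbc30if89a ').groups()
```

This matches the literal 'ykq', then exactly 4 of a word character (captured as 'val'); then one or more of a digit (lazy) (non-capturing group).
Because the quantifier is non-greedy, it stops expanding at the earliest point where the rest of the pattern can succeed.
`search` walks the string left to right and returns the first match it finds.
The match spans [2:10] → 'ykqkk8K4'.
Captured: group 1 = 'ykqkk8K'.

('ykqkk8K',)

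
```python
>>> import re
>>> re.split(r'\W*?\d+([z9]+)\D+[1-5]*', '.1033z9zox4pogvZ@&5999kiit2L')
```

The pattern matches zero or more of a non-word character (lazy), then one or more of a digit; then one or more of one of [z9] (captured); then one or more of a non-digit, then zero or more of a character in [1-5].
Matches to split on: at [0:11] → '.1033z9zox4'; at [16:27] → '@&5999kiit2'.
The group in the pattern means `split` returns the separators' captures alongside the pieces.

['', 'z9z', 'pogvZ', '9', 'L']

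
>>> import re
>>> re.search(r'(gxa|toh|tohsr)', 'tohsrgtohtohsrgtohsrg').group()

'toh'

`|` is ordered: at each position the engine commits to the first alternative that works.
`re.search` scans for the first position where the pattern succeeds.
The match spans [0:3] → 'toh'.
Captured: group 1 = 'toh'.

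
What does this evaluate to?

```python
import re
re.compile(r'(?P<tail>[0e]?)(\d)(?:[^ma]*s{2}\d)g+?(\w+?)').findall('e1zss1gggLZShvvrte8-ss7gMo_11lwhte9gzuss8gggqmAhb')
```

[('e', '1', 'g')]

This matches optionally one of [0e] (captured as 'tail'); then a digit (captured); then zero or more of any character except [ma], then exactly 2 of a literal 's', then a digit (non-capturing group); then one or more of a literal 'g' (lazy); then one or more of a word character (lazy) (captured).
Because the quantifier is non-greedy, it stops expanding at the earliest point where the rest of the pattern can succeed.
Scanning left to right: at [0:43] match 'e1zss1gggLZShvvrte8-ss7gMo_11lwhte9gzuss8gg', groups = ('e', '1', 'g').
3 groups means the one result is a tuple of 3 captured strings — 1 here.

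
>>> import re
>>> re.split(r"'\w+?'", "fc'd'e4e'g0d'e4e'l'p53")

The string is cut at each match, leaving 4 pieces.

['fc', 'e4e', 'e4e', 'p53']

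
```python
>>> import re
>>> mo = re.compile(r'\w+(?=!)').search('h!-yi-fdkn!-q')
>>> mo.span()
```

The positive lookaround only admits positions where the adjacent text matches; those characters stay outside the span.
`re.search` scans for the first position where the pattern succeeds.
The match spans [0:1] → 'h'.

(0, 1)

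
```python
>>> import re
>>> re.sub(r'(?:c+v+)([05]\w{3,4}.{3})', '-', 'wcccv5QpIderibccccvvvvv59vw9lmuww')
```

'w-b-ww'

Pattern: one or more of the literal 'c', then one or more of the literal 'v' (non-capturing group); then one of [05], then 3 to 4 of a word character, then exactly 3 of any character (captured).
`sub` substitutes '-' at each match site.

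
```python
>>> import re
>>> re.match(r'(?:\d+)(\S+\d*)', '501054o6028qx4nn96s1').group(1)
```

This matches one or more of a digit (non-capturing group); then one or more of a non-whitespace character, then zero or more of a digit (captured).
`match` is anchored at position 0; if the pattern doesn't fit there, it returns None.
The match spans [0:20] → '501054o6028qx4nn96s1'.
Captured: group 1 = 'o6028qx4nn96s1'.

'o6028qx4nn96s1'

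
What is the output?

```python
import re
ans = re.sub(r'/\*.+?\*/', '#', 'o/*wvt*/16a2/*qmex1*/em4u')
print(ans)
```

o#16a2#em4u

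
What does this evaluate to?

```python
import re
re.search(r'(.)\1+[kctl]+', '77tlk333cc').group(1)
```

'7'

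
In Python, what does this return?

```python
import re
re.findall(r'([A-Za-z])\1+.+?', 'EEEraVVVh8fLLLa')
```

['E', 'V', 'L']

A backreference is literal: `\1` must see the identical characters the first group matched.
Walking the string: at [0:4] match 'EEEr', group 1 = 'E'; at [5:9] match 'VVVh', group 1 = 'V'; at [11:15] match 'LLLa', group 1 = 'L'.
One capturing group, so `findall` returns just the captured substring from each match — 3 in all.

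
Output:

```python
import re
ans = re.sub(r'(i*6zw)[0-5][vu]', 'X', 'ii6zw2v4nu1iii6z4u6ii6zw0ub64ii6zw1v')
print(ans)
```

Pattern: zero or more of the literal 'i', then the literal '6zw' (captured); then a character in [0-5], then one of [vu].
Matches: at [0:7] → 'ii6zw2v'; at [19:26] → 'ii6zw0u'; at [29:36] → 'ii6zw1v'.
Every occurrence is swapped for 'X'.

X4nu1iii6z4u6Xb64X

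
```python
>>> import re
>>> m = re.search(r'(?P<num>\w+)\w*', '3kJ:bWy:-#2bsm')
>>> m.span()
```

(0, 3)

The match spans [0:3] → '3kJ'.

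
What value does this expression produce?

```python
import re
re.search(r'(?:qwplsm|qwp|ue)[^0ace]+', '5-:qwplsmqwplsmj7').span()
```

`re.search` tries every starting position until one works.
The match spans [3:17] → 'qwplsmqwplsmj7'.

(3, 17)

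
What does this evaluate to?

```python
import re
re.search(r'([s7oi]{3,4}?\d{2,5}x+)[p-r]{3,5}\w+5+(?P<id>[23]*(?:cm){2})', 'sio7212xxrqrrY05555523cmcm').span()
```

Pattern: 3 to 4 of one of [s7oi] (lazy), then 2 to 5 of a digit, then one or more of the literal 'x' (captured); then 3 to 5 of a character in [p-r], then one or more of a word character, then one or more of the literal '5'; then zero or more of one of [23], then the literal 'cm' repeated 2 times (captured as 'id').
`re.search` tries every starting position until one works.
The match spans [0:26] → 'sio7212xxrqrrY05555523cmcm'.
Captured: group 1 = 'sio7212xx', group 2 = '23cmcm'.

(0, 26)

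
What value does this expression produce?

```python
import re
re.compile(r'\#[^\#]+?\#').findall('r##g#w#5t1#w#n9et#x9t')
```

['#g#', '#5t1#', '#n9et#']

Scanning left to right: at [2:5] → '#g#'; at [6:11] → '#5t1#'; at [12:18] → '#n9et#'.
`findall` yields the raw match text (3 of them) because the pattern has no groups.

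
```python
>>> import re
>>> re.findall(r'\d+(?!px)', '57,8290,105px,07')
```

['57', '8290', '10', '07']

A negative assertion filters positions out without eating any characters.
`findall` yields the raw match text (4 of them) because the pattern has no groups.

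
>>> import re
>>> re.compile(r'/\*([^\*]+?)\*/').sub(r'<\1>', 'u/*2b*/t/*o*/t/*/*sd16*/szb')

The replacement refers to a captured group, so each match is rewritten using its own captured text.

'u<2b>t<o>t/*<sd16>szb'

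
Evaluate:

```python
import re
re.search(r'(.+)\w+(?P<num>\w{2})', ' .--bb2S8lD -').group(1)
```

' .--bb2S'

The match spans [0:11] → ' .--bb2S8lD'.
Captured: group 1 = ' .--bb2S', group 2 = 'lD'.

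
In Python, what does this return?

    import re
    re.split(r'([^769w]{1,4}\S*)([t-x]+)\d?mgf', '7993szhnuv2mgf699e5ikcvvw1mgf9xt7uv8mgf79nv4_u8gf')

The pattern matches 1 to 4 of any character except [769w], then zero or more of a non-whitespace character (captured); then one or more of a character in [t-x] (captured); then optionally a digit, then the literal 'mgf'.
Matches to split on: at [3:39] → '3szhnuv2mgf699e5ikcvvw1mgf9xt7uv8mgf'.
Because the pattern has a capturing group, `split` also inserts each captured text between the pieces.

['799', '3szhnuv2mgf699e5ikcvvw1mgf9xt7u', 'v', '79nv4_u8gf']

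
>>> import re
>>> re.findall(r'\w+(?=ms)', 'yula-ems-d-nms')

The positive lookaround only admits positions where the adjacent text matches; those characters stay outside the span.
Matches: at [5:6] → 'e'; at [11:12] → 'n'.
With no groups in the pattern, `findall` gives back each whole match — 2 here.

['e', 'n']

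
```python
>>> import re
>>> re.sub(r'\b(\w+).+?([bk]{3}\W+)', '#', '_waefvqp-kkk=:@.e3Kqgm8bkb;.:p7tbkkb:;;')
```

'##'

This matches a word boundary (`\b`, zero-width); then one or more of a word character (captured); then one or more of any character (lazy); then exactly 3 of one of [bk], then one or more of a non-word character (captured).
With the lazy modifier that quantifier settles for the fewest repetitions that let the rest of the pattern succeed (the atoms after it are unaffected and can still be greedy).
Matches: at [0:16] → '_waefvqp-kkk=:@.'; at [16:39] → 'e3Kqgm8bkb;.:p7tbkkb:;;'.
Each match is replaced by '#'.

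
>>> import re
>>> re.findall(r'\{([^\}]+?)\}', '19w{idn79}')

Walking the string: at [3:10] match '{idn79}', group 1 = 'idn79'.
`findall` collects group 1 from the one match (1 total).

['idn79']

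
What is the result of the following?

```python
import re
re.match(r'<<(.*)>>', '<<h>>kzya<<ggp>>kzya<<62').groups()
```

('h>>kzya<<ggp',)

With `match`, the pattern is implicitly anchored at the beginning.
The match spans [0:16] → '<<h>>kzya<<ggp>>'.
Captured: group 1 = 'h>>kzya<<ggp'.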